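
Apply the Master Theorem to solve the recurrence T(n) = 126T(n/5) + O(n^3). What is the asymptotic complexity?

Master Theorem for T(n) = 126T(n/5) + O(n^3):

a = 126, b = 5, c = 3
log_b(a) = log_5(126) = 3.0050

Case 1: c = 3 < log_5(126) = 3.0050
T(n) = O(n^(log_5 126))

For T(n) = 126T(n/5) + O(n^3): log_5(126) = 3.0050. This is Case 1 of the Master Theorem (c < log_b(a), work dominated by leaves), giving O(n^(log_5 126)).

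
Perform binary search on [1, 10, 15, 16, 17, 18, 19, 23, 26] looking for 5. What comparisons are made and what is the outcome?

Binary search for 5 in [1, 10, 15, 16, 17, 18, 19, 23, 26]:

lo=0, hi=8, mid=4, arr[mid]=17 -> 17 > 5, search left half
lo=0, hi=3, mid=1, arr[mid]=10 -> 10 > 5, search left half
lo=0, hi=0, mid=0, arr[mid]=1 -> 1 < 5, search right half
lo=1 > hi=0, target 5 not found

Binary search determines that 5 is not in the array after 3 comparisons. The search space was exhausted without finding the target.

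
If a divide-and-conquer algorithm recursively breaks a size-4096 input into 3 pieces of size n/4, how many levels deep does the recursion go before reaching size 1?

For divide and conquer with division factor 4:

Problem sizes at each level:
Level 0: 4096
Level 1: 1024
Level 2: 256
Level 3: 64
Level 4: 16
Level 5: 4
Level 6: 1

The root is level 0 and the size-1 base case is level 6 (the tree spans levels 0 through 6, i.e. 7 levels counting the root), so the depth is the number of divisions: log_4(4096) = 6

The recursion tree depth is log_4(4096) = 6. At each level, the problem size is divided by 4, so it takes 6 divisions to reduce to a base case of size 1. The algorithm makes 3 recursive calls at each level.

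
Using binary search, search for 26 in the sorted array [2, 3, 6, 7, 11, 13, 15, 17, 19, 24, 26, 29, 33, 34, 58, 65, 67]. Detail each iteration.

Binary search for 26 in [2, 3, 6, 7, 11, 13, 15, 17, 19, 24, 26, 29, 33, 34, 58, 65, 67]:

lo=0, hi=16, mid=8, arr[mid]=19 -> 19 < 26, search right half
lo=9, hi=16, mid=12, arr[mid]=33 -> 33 > 26, search left half
lo=9, hi=11, mid=10, arr[mid]=26 -> Found target at index 10!

Binary search finds 26 at index 10 after 3 comparisons. The search repeatedly halves the search space by comparing with the middle element.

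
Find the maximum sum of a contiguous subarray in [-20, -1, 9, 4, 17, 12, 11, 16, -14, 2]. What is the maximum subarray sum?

Using Kadane's algorithm on [-20, -1, 9, 4, 17, 12, 11, 16, -14, 2]:

Scanning through the array:
Position 1 (value -1): max_ending_here = -1, max_so_far = -1
Position 2 (value 9): max_ending_here = 9, max_so_far = 9
Position 3 (value 4): max_ending_here = 13, max_so_far = 13
Position 4 (value 17): max_ending_here = 30, max_so_far = 30
Position 5 (value 12): max_ending_here = 42, max_so_far = 42
Position 6 (value 11): max_ending_here = 53, max_so_far = 53
Position 7 (value 16): max_ending_here = 69, max_so_far = 69
Position 8 (value -14): max_ending_here = 55, max_so_far = 69
Position 9 (value 2): max_ending_here = 57, max_so_far = 69

Maximum subarray: [9, 4, 17, 12, 11, 16]
Maximum sum: 69

The maximum subarray is [9, 4, 17, 12, 11, 16] with sum 69. This subarray runs from index 2 to index 7.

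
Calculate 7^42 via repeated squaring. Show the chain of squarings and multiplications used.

Computing 7^42 by squaring (build up from 7^1; each line after the first costs one multiplication):

7^1 = 7
7^2 = (7^1)^2 = 7^2 = 49
7^4 = (7^2)^2 = 49^2 = 2401
7^5 = 7 * 7^4 = 7 * 2401 = 16807
7^10 = (7^5)^2 = 16807^2 = 282475249
7^20 = (7^10)^2 = 282475249^2 = 79792266297612001
7^21 = 7 * 7^20 = 7 * 79792266297612001 = 558545864083284007
7^42 = (7^21)^2 = 558545864083284007^2 = 311973482284542371301330321821976049

Result: 311973482284542371301330321821976049
Multiplications needed: 7 (7 lines after 7^1)

7^42 = 311973482284542371301330321821976049. Using exponentiation by squaring, this requires 7 multiplications. The key idea: if the exponent is even, square the half-power; if odd, multiply by the base once.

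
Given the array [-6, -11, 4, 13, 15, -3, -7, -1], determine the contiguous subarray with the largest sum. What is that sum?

Using Kadane's algorithm on [-6, -11, 4, 13, 15, -3, -7, -1]:

Scanning through the array:
Position 1 (value -11): max_ending_here = -11, max_so_far = -6
Position 2 (value 4): max_ending_here = 4, max_so_far = 4
Position 3 (value 13): max_ending_here = 17, max_so_far = 17
Position 4 (value 15): max_ending_here = 32, max_so_far = 32
Position 5 (value -3): max_ending_here = 29, max_so_far = 32
Position 6 (value -7): max_ending_here = 22, max_so_far = 32
Position 7 (value -1): max_ending_here = 21, max_so_far = 32

Maximum subarray: [4, 13, 15]
Maximum sum: 32

The maximum subarray is [4, 13, 15] with sum 32. This subarray runs from index 2 to index 4.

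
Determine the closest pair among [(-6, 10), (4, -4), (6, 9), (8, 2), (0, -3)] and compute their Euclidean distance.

Computing all pairwise distances among 5 points:

d((-6, 10), (4, -4)) = 17.2047
d((-6, 10), (6, 9)) = 12.0416
d((-6, 10), (8, 2)) = 16.1245
d((-6, 10), (0, -3)) = 14.3178
d((4, -4), (6, 9)) = 13.1529
d((4, -4), (8, 2)) = 7.2111
d((4, -4), (0, -3)) = 4.1231 <-- minimum
d((6, 9), (8, 2)) = 7.2801
d((6, 9), (0, -3)) = 13.4164
d((8, 2), (0, -3)) = 9.434

Closest pair: (4, -4) and (0, -3) with distance 4.1231

The closest pair is (4, -4) and (0, -3) with Euclidean distance 4.1231. For 5 points, brute-force pairwise comparison is shown above. For large n, the divide-and-conquer algorithm (sort by x, recurse on halves, check the dividing strip) achieves O(n log n).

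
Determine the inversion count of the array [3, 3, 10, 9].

Finding inversions in [3, 3, 10, 9]:

(2, 3): arr[2]=10 > arr[3]=9

Total inversions: 1

The array has 1 inversion(s): (2,3). Each pair (i,j) satisfies i < j and arr[i] > arr[j].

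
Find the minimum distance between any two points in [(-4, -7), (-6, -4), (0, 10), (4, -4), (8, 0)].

Computing all pairwise distances among 5 points:

d((-4, -7), (-6, -4)) = 3.6056 <-- minimum
d((-4, -7), (0, 10)) = 17.4642
d((-4, -7), (4, -4)) = 8.544
d((-4, -7), (8, 0)) = 13.8924
d((-6, -4), (0, 10)) = 15.2315
d((-6, -4), (4, -4)) = 10.0
d((-6, -4), (8, 0)) = 14.5602
d((0, 10), (4, -4)) = 14.5602
d((0, 10), (8, 0)) = 12.8062
d((4, -4), (8, 0)) = 5.6569

Closest pair: (-4, -7) and (-6, -4) with distance 3.6056

The closest pair is (-4, -7) and (-6, -4) with Euclidean distance 3.6056. For 5 points, brute-force pairwise comparison is shown above. For large n, the divide-and-conquer algorithm (sort by x, recurse on halves, check the dividing strip) achieves O(n log n).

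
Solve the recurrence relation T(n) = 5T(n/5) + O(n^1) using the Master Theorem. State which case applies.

Master Theorem for T(n) = 5T(n/5) + O(n^1):

a = 5, b = 5, c = 1
log_b(a) = log_5(5) = 1.0000

Case 2: c = 1 = log_5(5) = 1.0000
T(n) = O(n^1 log n) = O(n log n)

For T(n) = 5T(n/5) + O(n^1): log_5(5) = 1.0000. This is Case 2 of the Master Theorem (c = log_b(a), equal work at all levels), giving O(n log n).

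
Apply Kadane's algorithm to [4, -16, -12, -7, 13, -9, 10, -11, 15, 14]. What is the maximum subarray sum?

Using Kadane's algorithm on [4, -16, -12, -7, 13, -9, 10, -11, 15, 14]:

Scanning through the array:
Position 1 (value -16): max_ending_here = -12, max_so_far = 4
Position 2 (value -12): max_ending_here = -12, max_so_far = 4
Position 3 (value -7): max_ending_here = -7, max_so_far = 4
Position 4 (value 13): max_ending_here = 13, max_so_far = 13
Position 5 (value -9): max_ending_here = 4, max_so_far = 13
Position 6 (value 10): max_ending_here = 14, max_so_far = 14
Position 7 (value -11): max_ending_here = 3, max_so_far = 14
Position 8 (value 15): max_ending_here = 18, max_so_far = 18
Position 9 (value 14): max_ending_here = 32, max_so_far = 32

Maximum subarray: [13, -9, 10, -11, 15, 14]
Maximum sum: 32

The maximum subarray is [13, -9, 10, -11, 15, 14] with sum 32. This subarray runs from index 4 to index 9.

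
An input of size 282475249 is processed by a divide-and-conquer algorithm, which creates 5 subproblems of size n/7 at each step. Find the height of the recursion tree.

For divide and conquer with division factor 7:

Problem sizes at each level:
Level 0: 282475249
Level 1: 40353607
Level 2: 5764801
Level 3: 823543
Level 4: 117649
Level 5: 16807
Level 6: 2401
Level 7: 343
Level 8: 49
Level 9: 7
Level 10: 1

The root is level 0 and the size-1 base case is level 10 (the tree spans levels 0 through 10, i.e. 11 levels counting the root), so the depth is the number of divisions: log_7(282475249) = 10

The recursion tree depth is log_7(282475249) = 10. At each level, the problem size is divided by 7, so it takes 10 divisions to reduce to a base case of size 1. The algorithm makes 5 recursive calls at each level.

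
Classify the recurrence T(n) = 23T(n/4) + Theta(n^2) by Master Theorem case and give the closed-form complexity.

Master Theorem for T(n) = 23T(n/4) + O(n^2):

a = 23, b = 4, c = 2
log_b(a) = log_4(23) = 2.2618

Case 1: c = 2 < log_4(23) = 2.2618
T(n) = O(n^(log_4 23))

For T(n) = 23T(n/4) + O(n^2): log_4(23) = 2.2618. This is Case 1 of the Master Theorem (c < log_b(a), work dominated by leaves), giving O(n^(log_4 23)).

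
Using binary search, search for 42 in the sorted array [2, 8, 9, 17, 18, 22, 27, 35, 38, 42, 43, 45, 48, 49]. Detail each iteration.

Binary search for 42 in [2, 8, 9, 17, 18, 22, 27, 35, 38, 42, 43, 45, 48, 49]:

lo=0, hi=13, mid=6, arr[mid]=27 -> 27 < 42, search right half
lo=7, hi=13, mid=10, arr[mid]=43 -> 43 > 42, search left half
lo=7, hi=9, mid=8, arr[mid]=38 -> 38 < 42, search right half
lo=9, hi=9, mid=9, arr[mid]=42 -> Found target at index 9!

Binary search finds 42 at index 9 after 4 comparisons. The search repeatedly halves the search space by comparing with the middle element.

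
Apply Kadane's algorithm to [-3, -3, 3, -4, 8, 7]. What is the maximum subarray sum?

Using Kadane's algorithm on [-3, -3, 3, -4, 8, 7]:

Scanning through the array:
Position 1 (value -3): max_ending_here = -3, max_so_far = -3
Position 2 (value 3): max_ending_here = 3, max_so_far = 3
Position 3 (value -4): max_ending_here = -1, max_so_far = 3
Position 4 (value 8): max_ending_here = 8, max_so_far = 8
Position 5 (value 7): max_ending_here = 15, max_so_far = 15

Maximum subarray: [8, 7]
Maximum sum: 15

The maximum subarray is [8, 7] with sum 15. This subarray runs from index 4 to index 5.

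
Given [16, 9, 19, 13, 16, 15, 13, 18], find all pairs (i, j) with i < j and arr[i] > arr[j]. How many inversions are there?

Finding inversions in [16, 9, 19, 13, 16, 15, 13, 18]:

(0, 1): arr[0]=16 > arr[1]=9
(0, 3): arr[0]=16 > arr[3]=13
(0, 5): arr[0]=16 > arr[5]=15
(0, 6): arr[0]=16 > arr[6]=13
(2, 3): arr[2]=19 > arr[3]=13
(2, 4): arr[2]=19 > arr[4]=16
(2, 5): arr[2]=19 > arr[5]=15
(2, 6): arr[2]=19 > arr[6]=13
(2, 7): arr[2]=19 > arr[7]=18
(4, 5): arr[4]=16 > arr[5]=15
(4, 6): arr[4]=16 > arr[6]=13
(5, 6): arr[5]=15 > arr[6]=13

Total inversions: 12

The array has 12 inversion(s): (0,1), (0,3), (0,5), (0,6), (2,3), (2,4), (2,5), (2,6), (2,7), (4,5), (4,6), (5,6). Each pair (i,j) satisfies i < j and arr[i] > arr[j].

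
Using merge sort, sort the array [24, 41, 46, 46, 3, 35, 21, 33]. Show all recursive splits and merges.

Merge sort trace:

Split: [24, 41, 46, 46, 3, 35, 21, 33] -> [24, 41, 46, 46] and [3, 35, 21, 33]
  Split: [24, 41, 46, 46] -> [24, 41] and [46, 46]
    Split: [24, 41] -> [24] and [41]
    Merge: [24] + [41] -> [24, 41]
    Split: [46, 46] -> [46] and [46]
    Merge: [46] + [46] -> [46, 46]
  Merge: [24, 41] + [46, 46] -> [24, 41, 46, 46]
  Split: [3, 35, 21, 33] -> [3, 35] and [21, 33]
    Split: [3, 35] -> [3] and [35]
    Merge: [3] + [35] -> [3, 35]
    Split: [21, 33] -> [21] and [33]
    Merge: [21] + [33] -> [21, 33]
  Merge: [3, 35] + [21, 33] -> [3, 21, 33, 35]
Merge: [24, 41, 46, 46] + [3, 21, 33, 35] -> [3, 21, 24, 33, 35, 41, 46, 46]

Final sorted array: [3, 21, 24, 33, 35, 41, 46, 46]

The merge sort proceeds by recursively splitting the array and merging sorted halves.
After all merges, the sorted array is [3, 21, 24, 33, 35, 41, 46, 46].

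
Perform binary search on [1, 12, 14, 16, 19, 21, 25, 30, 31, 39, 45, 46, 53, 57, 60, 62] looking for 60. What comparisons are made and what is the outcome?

Binary search for 60 in [1, 12, 14, 16, 19, 21, 25, 30, 31, 39, 45, 46, 53, 57, 60, 62]:

lo=0, hi=15, mid=7, arr[mid]=30 -> 30 < 60, search right half
lo=8, hi=15, mid=11, arr[mid]=46 -> 46 < 60, search right half
lo=12, hi=15, mid=13, arr[mid]=57 -> 57 < 60, search right half
lo=14, hi=15, mid=14, arr[mid]=60 -> Found target at index 14!

Binary search finds 60 at index 14 after 4 comparisons. The search repeatedly halves the search space by comparing with the middle element.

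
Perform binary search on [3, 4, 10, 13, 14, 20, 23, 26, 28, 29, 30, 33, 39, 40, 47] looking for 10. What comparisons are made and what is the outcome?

Binary search for 10 in [3, 4, 10, 13, 14, 20, 23, 26, 28, 29, 30, 33, 39, 40, 47]:

lo=0, hi=14, mid=7, arr[mid]=26 -> 26 > 10, search left half
lo=0, hi=6, mid=3, arr[mid]=13 -> 13 > 10, search left half
lo=0, hi=2, mid=1, arr[mid]=4 -> 4 < 10, search right half
lo=2, hi=2, mid=2, arr[mid]=10 -> Found target at index 2!

Binary search finds 10 at index 2 after 4 comparisons. The search repeatedly halves the search space by comparing with the middle element.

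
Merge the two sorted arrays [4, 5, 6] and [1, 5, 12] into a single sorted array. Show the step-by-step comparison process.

Merging process:

Compare 4 vs 1: take 1 from right. Merged: [1]
Compare 4 vs 5: take 4 from left. Merged: [1, 4]
Compare 5 vs 5: take 5 from left. Merged: [1, 4, 5]
Compare 6 vs 5: take 5 from right. Merged: [1, 4, 5, 5]
Compare 6 vs 12: take 6 from left. Merged: [1, 4, 5, 5, 6]
Append remaining from right: [12]. Merged: [1, 4, 5, 5, 6, 12]

Final merged array: [1, 4, 5, 5, 6, 12]
Total comparisons: 5

The merged array is [1, 4, 5, 5, 6, 12], requiring 5 comparisons. The merge step runs in O(n) time where n is the total number of elements.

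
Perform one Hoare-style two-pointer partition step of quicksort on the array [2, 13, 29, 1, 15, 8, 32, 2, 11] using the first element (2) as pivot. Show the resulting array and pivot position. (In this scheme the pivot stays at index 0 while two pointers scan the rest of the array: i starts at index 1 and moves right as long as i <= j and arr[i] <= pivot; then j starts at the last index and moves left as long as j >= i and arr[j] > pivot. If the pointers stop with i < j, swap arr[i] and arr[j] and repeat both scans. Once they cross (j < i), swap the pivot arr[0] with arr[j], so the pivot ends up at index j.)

Hoare-style two-pointer partition with pivot = 2:

Initial array: [2, 13, 29, 1, 15, 8, 32, 2, 11]

Pointers start at i = 1, j = 8.
i stops at index 1 (arr[1]=13 > 2), j stops at index 7 (arr[7]=2 <= 2): swap arr[1] and arr[7], array becomes [2, 2, 29, 1, 15, 8, 32, 13, 11]
i stops at index 2 (arr[2]=29 > 2), j stops at index 3 (arr[3]=1 <= 2): swap arr[2] and arr[3], array becomes [2, 2, 1, 29, 15, 8, 32, 13, 11]
i ends at 3, j ends at 2: the pointers have crossed (j < i), so scanning stops.

Swap pivot arr[0] with arr[2] to place pivot at position 2: [1, 2, 2, 29, 15, 8, 32, 13, 11]
Pivot position: 2

After partitioning with pivot 2, the array becomes [1, 2, 2, 29, 15, 8, 32, 13, 11]. The pivot is placed at index 2. All elements to the left of the pivot are <= 2, and all elements to the right are > 2.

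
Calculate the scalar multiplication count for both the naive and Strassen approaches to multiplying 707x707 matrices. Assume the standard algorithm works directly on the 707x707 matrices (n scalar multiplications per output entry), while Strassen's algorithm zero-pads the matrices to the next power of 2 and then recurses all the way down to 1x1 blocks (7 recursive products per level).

Matrix multiplication for 707x707 matrices:

Strassen's algorithm requires power-of-2 dimensions. Pad 707x707 to 1024x1024 (next power of 2).

Standard algorithm: 707^3 = 353393243 multiplications
Strassen's algorithm: 7^(log2(1024)) = 7^10 = 282475249 multiplications
Savings: 353393243 - 282475249 = 70917994 multiplications

Standard: 353393243 multiplications (707^3). Strassen: 282475249 multiplications (7^10, after padding to 1024x1024). Strassen reduces 8 recursive multiplications to 7 at each level.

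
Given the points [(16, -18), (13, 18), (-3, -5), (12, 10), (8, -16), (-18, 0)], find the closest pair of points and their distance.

Computing all pairwise distances among 6 points:

d((16, -18), (13, 18)) = 36.1248
d((16, -18), (-3, -5)) = 23.0217
d((16, -18), (12, 10)) = 28.2843
d((16, -18), (8, -16)) = 8.2462
d((16, -18), (-18, 0)) = 38.4708
d((13, 18), (-3, -5)) = 28.0179
d((13, 18), (12, 10)) = 8.0623 <-- minimum
d((13, 18), (8, -16)) = 34.3657
d((13, 18), (-18, 0)) = 35.8469
d((-3, -5), (12, 10)) = 21.2132
d((-3, -5), (8, -16)) = 15.5563
d((-3, -5), (-18, 0)) = 15.8114
d((12, 10), (8, -16)) = 26.3059
d((12, 10), (-18, 0)) = 31.6228
d((8, -16), (-18, 0)) = 30.5287

Closest pair: (13, 18) and (12, 10) with distance 8.0623

The closest pair is (13, 18) and (12, 10) with Euclidean distance 8.0623. For 6 points, brute-force pairwise comparison is shown above. For large n, the divide-and-conquer algorithm (sort by x, recurse on halves, check the dividing strip) achieves O(n log n).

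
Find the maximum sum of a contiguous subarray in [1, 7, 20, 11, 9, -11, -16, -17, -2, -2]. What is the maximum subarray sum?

Using Kadane's algorithm on [1, 7, 20, 11, 9, -11, -16, -17, -2, -2]:

Scanning through the array:
Position 1 (value 7): max_ending_here = 8, max_so_far = 8
Position 2 (value 20): max_ending_here = 28, max_so_far = 28
Position 3 (value 11): max_ending_here = 39, max_so_far = 39
Position 4 (value 9): max_ending_here = 48, max_so_far = 48
Position 5 (value -11): max_ending_here = 37, max_so_far = 48
Position 6 (value -16): max_ending_here = 21, max_so_far = 48
Position 7 (value -17): max_ending_here = 4, max_so_far = 48
Position 8 (value -2): max_ending_here = 2, max_so_far = 48
Position 9 (value -2): max_ending_here = 0, max_so_far = 48

Maximum subarray: [1, 7, 20, 11, 9]
Maximum sum: 48

The maximum subarray is [1, 7, 20, 11, 9] with sum 48. This subarray runs from index 0 to index 4.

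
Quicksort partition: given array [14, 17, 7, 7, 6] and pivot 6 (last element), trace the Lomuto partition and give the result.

Lomuto partition with pivot = 6:

Initial array: [14, 17, 7, 7, 6]

arr[0]=14 > 6: no swap
arr[1]=17 > 6: no swap
arr[2]=7 > 6: no swap
arr[3]=7 > 6: no swap

Place pivot at position 0: [6, 17, 7, 7, 14]
Pivot position: 0

After partitioning with pivot 6, the array becomes [6, 17, 7, 7, 14]. The pivot is placed at index 0. All elements to the left of the pivot are <= 6, and all elements to the right are > 6.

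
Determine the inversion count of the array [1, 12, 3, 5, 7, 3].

Finding inversions in [1, 12, 3, 5, 7, 3]:

(1, 2): arr[1]=12 > arr[2]=3
(1, 3): arr[1]=12 > arr[3]=5
(1, 4): arr[1]=12 > arr[4]=7
(1, 5): arr[1]=12 > arr[5]=3
(3, 5): arr[3]=5 > arr[5]=3
(4, 5): arr[4]=7 > arr[5]=3

Total inversions: 6

The array has 6 inversion(s): (1,2), (1,3), (1,4), (1,5), (3,5), (4,5). Each pair (i,j) satisfies i < j and arr[i] > arr[j].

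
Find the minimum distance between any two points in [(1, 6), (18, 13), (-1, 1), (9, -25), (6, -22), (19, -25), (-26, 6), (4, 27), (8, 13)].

Computing all pairwise distances among 9 points:

d((1, 6), (18, 13)) = 18.3848
d((1, 6), (-1, 1)) = 5.3852
d((1, 6), (9, -25)) = 32.0156
d((1, 6), (6, -22)) = 28.4429
d((1, 6), (19, -25)) = 35.8469
d((1, 6), (-26, 6)) = 27.0
d((1, 6), (4, 27)) = 21.2132
d((1, 6), (8, 13)) = 9.8995
d((18, 13), (-1, 1)) = 22.4722
d((18, 13), (9, -25)) = 39.0512
d((18, 13), (6, -22)) = 37.0
d((18, 13), (19, -25)) = 38.0132
d((18, 13), (-26, 6)) = 44.5533
d((18, 13), (4, 27)) = 19.799
d((18, 13), (8, 13)) = 10.0
d((-1, 1), (9, -25)) = 27.8568
d((-1, 1), (6, -22)) = 24.0416
d((-1, 1), (19, -25)) = 32.8024
d((-1, 1), (-26, 6)) = 25.4951
d((-1, 1), (4, 27)) = 26.4764
d((-1, 1), (8, 13)) = 15.0
d((9, -25), (6, -22)) = 4.2426 <-- minimum
d((9, -25), (19, -25)) = 10.0
d((9, -25), (-26, 6)) = 46.7547
d((9, -25), (4, 27)) = 52.2398
d((9, -25), (8, 13)) = 38.0132
d((6, -22), (19, -25)) = 13.3417
d((6, -22), (-26, 6)) = 42.5206
d((6, -22), (4, 27)) = 49.0408
d((6, -22), (8, 13)) = 35.0571
d((19, -25), (-26, 6)) = 54.6443
d((19, -25), (4, 27)) = 54.1202
d((19, -25), (8, 13)) = 39.5601
d((-26, 6), (4, 27)) = 36.6197
d((-26, 6), (8, 13)) = 34.7131
d((4, 27), (8, 13)) = 14.5602

Closest pair: (9, -25) and (6, -22) with distance 4.2426

The closest pair is (9, -25) and (6, -22) with Euclidean distance 4.2426. For 9 points, brute-force pairwise comparison is shown above. For large n, the divide-and-conquer algorithm (sort by x, recurse on halves, check the dividing strip) achieves O(n log n).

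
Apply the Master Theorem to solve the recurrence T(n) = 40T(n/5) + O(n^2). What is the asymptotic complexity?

Master Theorem for T(n) = 40T(n/5) + O(n^2):

a = 40, b = 5, c = 2
log_b(a) = log_5(40) = 2.2920

Case 1: c = 2 < log_5(40) = 2.2920
T(n) = O(n^(log_5 40))

For T(n) = 40T(n/5) + O(n^2): log_5(40) = 2.2920. This is Case 1 of the Master Theorem (c < log_b(a), work dominated by leaves), giving O(n^(log_5 40)).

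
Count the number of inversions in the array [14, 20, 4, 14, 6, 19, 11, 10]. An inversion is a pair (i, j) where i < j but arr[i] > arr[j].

Finding inversions in [14, 20, 4, 14, 6, 19, 11, 10]:

(0, 2): arr[0]=14 > arr[2]=4
(0, 4): arr[0]=14 > arr[4]=6
(0, 6): arr[0]=14 > arr[6]=11
(0, 7): arr[0]=14 > arr[7]=10
(1, 2): arr[1]=20 > arr[2]=4
(1, 3): arr[1]=20 > arr[3]=14
(1, 4): arr[1]=20 > arr[4]=6
(1, 5): arr[1]=20 > arr[5]=19
(1, 6): arr[1]=20 > arr[6]=11
(1, 7): arr[1]=20 > arr[7]=10
(3, 4): arr[3]=14 > arr[4]=6
(3, 6): arr[3]=14 > arr[6]=11
(3, 7): arr[3]=14 > arr[7]=10
(5, 6): arr[5]=19 > arr[6]=11
(5, 7): arr[5]=19 > arr[7]=10
(6, 7): arr[6]=11 > arr[7]=10

Total inversions: 16

The array has 16 inversion(s): (0,2), (0,4), (0,6), (0,7), (1,2), (1,3), (1,4), (1,5), (1,6), (1,7), (3,4), (3,6), (3,7), (5,6), (5,7), (6,7). Each pair (i,j) satisfies i < j and arr[i] > arr[j].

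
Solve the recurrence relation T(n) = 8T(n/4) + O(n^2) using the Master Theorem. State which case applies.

Master Theorem for T(n) = 8T(n/4) + O(n^2):

a = 8, b = 4, c = 2
log_b(a) = log_4(8) = 1.5000

Case 3: c = 2 > log_4(8) = 1.5000
T(n) = O(n^2) = O(n^2)

For T(n) = 8T(n/4) + O(n^2): log_4(8) = 1.5000. This is Case 3 of the Master Theorem (c > log_b(a), work dominated by root), giving O(n^2).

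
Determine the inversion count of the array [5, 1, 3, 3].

Finding inversions in [5, 1, 3, 3]:

(0, 1): arr[0]=5 > arr[1]=1
(0, 2): arr[0]=5 > arr[2]=3
(0, 3): arr[0]=5 > arr[3]=3

Total inversions: 3

The array has 3 inversion(s): (0,1), (0,2), (0,3). Each pair (i,j) satisfies i < j and arr[i] > arr[j].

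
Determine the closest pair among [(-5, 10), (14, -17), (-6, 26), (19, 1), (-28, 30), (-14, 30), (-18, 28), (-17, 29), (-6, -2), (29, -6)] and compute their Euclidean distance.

Computing all pairwise distances among 10 points:

d((-5, 10), (14, -17)) = 33.0151
d((-5, 10), (-6, 26)) = 16.0312
d((-5, 10), (19, 1)) = 25.632
d((-5, 10), (-28, 30)) = 30.4795
d((-5, 10), (-14, 30)) = 21.9317
d((-5, 10), (-18, 28)) = 22.2036
d((-5, 10), (-17, 29)) = 22.4722
d((-5, 10), (-6, -2)) = 12.0416
d((-5, 10), (29, -6)) = 37.5766
d((14, -17), (-6, 26)) = 47.4236
d((14, -17), (19, 1)) = 18.6815
d((14, -17), (-28, 30)) = 63.0317
d((14, -17), (-14, 30)) = 54.7083
d((14, -17), (-18, 28)) = 55.2178
d((14, -17), (-17, 29)) = 55.4707
d((14, -17), (-6, -2)) = 25.0
d((14, -17), (29, -6)) = 18.6011
d((-6, 26), (19, 1)) = 35.3553
d((-6, 26), (-28, 30)) = 22.3607
d((-6, 26), (-14, 30)) = 8.9443
d((-6, 26), (-18, 28)) = 12.1655
d((-6, 26), (-17, 29)) = 11.4018
d((-6, 26), (-6, -2)) = 28.0
d((-6, 26), (29, -6)) = 47.4236
d((19, 1), (-28, 30)) = 55.2268
d((19, 1), (-14, 30)) = 43.9318
d((19, 1), (-18, 28)) = 45.8039
d((19, 1), (-17, 29)) = 45.607
d((19, 1), (-6, -2)) = 25.1794
d((19, 1), (29, -6)) = 12.2066
d((-28, 30), (-14, 30)) = 14.0
d((-28, 30), (-18, 28)) = 10.198
d((-28, 30), (-17, 29)) = 11.0454
d((-28, 30), (-6, -2)) = 38.833
d((-28, 30), (29, -6)) = 67.4166
d((-14, 30), (-18, 28)) = 4.4721
d((-14, 30), (-17, 29)) = 3.1623
d((-14, 30), (-6, -2)) = 32.9848
d((-14, 30), (29, -6)) = 56.0803
d((-18, 28), (-17, 29)) = 1.4142 <-- minimum
d((-18, 28), (-6, -2)) = 32.311
d((-18, 28), (29, -6)) = 58.0086
d((-17, 29), (-6, -2)) = 32.8938
d((-17, 29), (29, -6)) = 57.8014
d((-6, -2), (29, -6)) = 35.2278

Closest pair: (-18, 28) and (-17, 29) with distance 1.4142

The closest pair is (-18, 28) and (-17, 29) with Euclidean distance 1.4142. For 10 points, brute-force pairwise comparison is shown above. For large n, the divide-and-conquer algorithm (sort by x, recurse on halves, check the dividing strip) achieves O(n log n).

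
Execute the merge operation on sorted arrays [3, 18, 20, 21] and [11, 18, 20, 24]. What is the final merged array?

Merging process:

Compare 3 vs 11: take 3 from left. Merged: [3]
Compare 18 vs 11: take 11 from right. Merged: [3, 11]
Compare 18 vs 18: take 18 from left. Merged: [3, 11, 18]
Compare 20 vs 18: take 18 from right. Merged: [3, 11, 18, 18]
Compare 20 vs 20: take 20 from left. Merged: [3, 11, 18, 18, 20]
Compare 21 vs 20: take 20 from right. Merged: [3, 11, 18, 18, 20, 20]
Compare 21 vs 24: take 21 from left. Merged: [3, 11, 18, 18, 20, 20, 21]
Append remaining from right: [24]. Merged: [3, 11, 18, 18, 20, 20, 21, 24]

Final merged array: [3, 11, 18, 18, 20, 20, 21, 24]
Total comparisons: 7

The merged array is [3, 11, 18, 18, 20, 20, 21, 24], requiring 7 comparisons. The merge step runs in O(n) time where n is the total number of elements.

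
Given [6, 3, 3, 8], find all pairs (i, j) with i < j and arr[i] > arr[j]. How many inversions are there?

Finding inversions in [6, 3, 3, 8]:

(0, 1): arr[0]=6 > arr[1]=3
(0, 2): arr[0]=6 > arr[2]=3

Total inversions: 2

The array has 2 inversion(s): (0,1), (0,2). Each pair (i,j) satisfies i < j and arr[i] > arr[j].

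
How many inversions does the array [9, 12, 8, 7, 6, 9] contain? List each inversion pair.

Finding inversions in [9, 12, 8, 7, 6, 9]:

(0, 2): arr[0]=9 > arr[2]=8
(0, 3): arr[0]=9 > arr[3]=7
(0, 4): arr[0]=9 > arr[4]=6
(1, 2): arr[1]=12 > arr[2]=8
(1, 3): arr[1]=12 > arr[3]=7
(1, 4): arr[1]=12 > arr[4]=6
(1, 5): arr[1]=12 > arr[5]=9
(2, 3): arr[2]=8 > arr[3]=7
(2, 4): arr[2]=8 > arr[4]=6
(3, 4): arr[3]=7 > arr[4]=6

Total inversions: 10

The array has 10 inversion(s): (0,2), (0,3), (0,4), (1,2), (1,3), (1,4), (1,5), (2,3), (2,4), (3,4). Each pair (i,j) satisfies i < j and arr[i] > arr[j].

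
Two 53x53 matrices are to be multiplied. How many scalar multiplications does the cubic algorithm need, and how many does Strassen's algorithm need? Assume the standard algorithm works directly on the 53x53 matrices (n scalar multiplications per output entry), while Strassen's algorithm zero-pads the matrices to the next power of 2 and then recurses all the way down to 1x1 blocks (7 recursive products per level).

Matrix multiplication for 53x53 matrices:

Strassen's algorithm requires power-of-2 dimensions. Pad 53x53 to 64x64 (next power of 2).

Standard algorithm: 53^3 = 148877 multiplications
Strassen's algorithm: 7^(log2(64)) = 7^6 = 117649 multiplications
Savings: 148877 - 117649 = 31228 multiplications

Standard: 148877 multiplications (53^3). Strassen: 117649 multiplications (7^6, after padding to 64x64). Strassen reduces 8 recursive multiplications to 7 at each level.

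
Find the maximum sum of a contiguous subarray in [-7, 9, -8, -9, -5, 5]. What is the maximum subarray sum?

Using Kadane's algorithm on [-7, 9, -8, -9, -5, 5]:

Scanning through the array:
Position 1 (value 9): max_ending_here = 9, max_so_far = 9
Position 2 (value -8): max_ending_here = 1, max_so_far = 9
Position 3 (value -9): max_ending_here = -8, max_so_far = 9
Position 4 (value -5): max_ending_here = -5, max_so_far = 9
Position 5 (value 5): max_ending_here = 5, max_so_far = 9

Maximum subarray: [9]
Maximum sum: 9

The maximum subarray is [9] with sum 9. This subarray runs from index 1 to index 1.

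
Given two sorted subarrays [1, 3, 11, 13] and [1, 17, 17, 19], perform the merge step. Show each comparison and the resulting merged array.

Merging process:

Compare 1 vs 1: take 1 from left. Merged: [1]
Compare 3 vs 1: take 1 from right. Merged: [1, 1]
Compare 3 vs 17: take 3 from left. Merged: [1, 1, 3]
Compare 11 vs 17: take 11 from left. Merged: [1, 1, 3, 11]
Compare 13 vs 17: take 13 from left. Merged: [1, 1, 3, 11, 13]
Append remaining from right: [17, 17, 19]. Merged: [1, 1, 3, 11, 13, 17, 17, 19]

Final merged array: [1, 1, 3, 11, 13, 17, 17, 19]
Total comparisons: 5

The merged array is [1, 1, 3, 11, 13, 17, 17, 19], requiring 5 comparisons. The merge step runs in O(n) time where n is the total number of elements.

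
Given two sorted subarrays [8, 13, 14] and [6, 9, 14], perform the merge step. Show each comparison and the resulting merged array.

Merging process:

Compare 8 vs 6: take 6 from right. Merged: [6]
Compare 8 vs 9: take 8 from left. Merged: [6, 8]
Compare 13 vs 9: take 9 from right. Merged: [6, 8, 9]
Compare 13 vs 14: take 13 from left. Merged: [6, 8, 9, 13]
Compare 14 vs 14: take 14 from left. Merged: [6, 8, 9, 13, 14]
Append remaining from right: [14]. Merged: [6, 8, 9, 13, 14, 14]

Final merged array: [6, 8, 9, 13, 14, 14]
Total comparisons: 5

The merged array is [6, 8, 9, 13, 14, 14], requiring 5 comparisons. The merge step runs in O(n) time where n is the total number of elements.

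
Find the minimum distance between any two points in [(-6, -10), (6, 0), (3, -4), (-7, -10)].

Computing all pairwise distances among 4 points:

d((-6, -10), (6, 0)) = 15.6205
d((-6, -10), (3, -4)) = 10.8167
d((-6, -10), (-7, -10)) = 1.0 <-- minimum
d((6, 0), (3, -4)) = 5.0
d((6, 0), (-7, -10)) = 16.4012
d((3, -4), (-7, -10)) = 11.6619

Closest pair: (-6, -10) and (-7, -10) with distance 1.0

The closest pair is (-6, -10) and (-7, -10) with Euclidean distance 1.0. For 4 points, brute-force pairwise comparison is shown above. For large n, the divide-and-conquer algorithm (sort by x, recurse on halves, check the dividing strip) achieves O(n log n).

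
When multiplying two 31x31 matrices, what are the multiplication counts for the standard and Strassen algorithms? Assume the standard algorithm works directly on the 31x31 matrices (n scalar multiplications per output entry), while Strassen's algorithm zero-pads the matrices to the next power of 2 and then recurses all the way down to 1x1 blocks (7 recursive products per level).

Matrix multiplication for 31x31 matrices:

Strassen's algorithm requires power-of-2 dimensions. Pad 31x31 to 32x32 (next power of 2).

Standard algorithm: 31^3 = 29791 multiplications
Strassen's algorithm: 7^(log2(32)) = 7^5 = 16807 multiplications
Savings: 29791 - 16807 = 12984 multiplications

Standard: 29791 multiplications (31^3). Strassen: 16807 multiplications (7^5, after padding to 32x32). Strassen reduces 8 recursive multiplications to 7 at each level.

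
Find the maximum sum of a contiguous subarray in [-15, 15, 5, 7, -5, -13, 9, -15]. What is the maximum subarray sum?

Using Kadane's algorithm on [-15, 15, 5, 7, -5, -13, 9, -15]:

Scanning through the array:
Position 1 (value 15): max_ending_here = 15, max_so_far = 15
Position 2 (value 5): max_ending_here = 20, max_so_far = 20
Position 3 (value 7): max_ending_here = 27, max_so_far = 27
Position 4 (value -5): max_ending_here = 22, max_so_far = 27
Position 5 (value -13): max_ending_here = 9, max_so_far = 27
Position 6 (value 9): max_ending_here = 18, max_so_far = 27
Position 7 (value -15): max_ending_here = 3, max_so_far = 27

Maximum subarray: [15, 5, 7]
Maximum sum: 27

The maximum subarray is [15, 5, 7] with sum 27. This subarray runs from index 1 to index 3.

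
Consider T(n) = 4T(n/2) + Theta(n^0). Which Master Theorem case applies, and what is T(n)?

Master Theorem for T(n) = 4T(n/2) + O(n^0):

a = 4, b = 2, c = 0
log_b(a) = log_2(4) = 2.0000

Case 1: c = 0 < log_2(4) = 2.0000
T(n) = O(n^(log_2 4)) = O(n^2)

For T(n) = 4T(n/2) + O(n^0): log_2(4) = 2.0000. This is Case 1 of the Master Theorem (c < log_b(a), work dominated by leaves), giving O(n^2).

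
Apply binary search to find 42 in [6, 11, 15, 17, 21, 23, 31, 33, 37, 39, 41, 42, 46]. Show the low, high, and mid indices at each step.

Binary search for 42 in [6, 11, 15, 17, 21, 23, 31, 33, 37, 39, 41, 42, 46]:

lo=0, hi=12, mid=6, arr[mid]=31 -> 31 < 42, search right half
lo=7, hi=12, mid=9, arr[mid]=39 -> 39 < 42, search right half
lo=10, hi=12, mid=11, arr[mid]=42 -> Found target at index 11!

Binary search finds 42 at index 11 after 3 comparisons. The search repeatedly halves the search space by comparing with the middle element.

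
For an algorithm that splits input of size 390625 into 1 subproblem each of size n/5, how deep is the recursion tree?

For divide and conquer with division factor 5:

Problem sizes at each level:
Level 0: 390625
Level 1: 78125
Level 2: 15625
Level 3: 3125
Level 4: 625
Level 5: 125
Level 6: 25
Level 7: 5
Level 8: 1

The root is level 0 and the size-1 base case is level 8 (the tree spans levels 0 through 8, i.e. 9 levels counting the root), so the depth is the number of divisions: log_5(390625) = 8

The recursion tree depth is log_5(390625) = 8. At each level, the problem size is divided by 5, so it takes 8 divisions to reduce to a base case of size 1. The algorithm makes 1 recursive call at each level.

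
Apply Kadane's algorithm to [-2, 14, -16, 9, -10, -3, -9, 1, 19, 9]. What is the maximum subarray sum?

Using Kadane's algorithm on [-2, 14, -16, 9, -10, -3, -9, 1, 19, 9]:

Scanning through the array:
Position 1 (value 14): max_ending_here = 14, max_so_far = 14
Position 2 (value -16): max_ending_here = -2, max_so_far = 14
Position 3 (value 9): max_ending_here = 9, max_so_far = 14
Position 4 (value -10): max_ending_here = -1, max_so_far = 14
Position 5 (value -3): max_ending_here = -3, max_so_far = 14
Position 6 (value -9): max_ending_here = -9, max_so_far = 14
Position 7 (value 1): max_ending_here = 1, max_so_far = 14
Position 8 (value 19): max_ending_here = 20, max_so_far = 20
Position 9 (value 9): max_ending_here = 29, max_so_far = 29

Maximum subarray: [1, 19, 9]
Maximum sum: 29

The maximum subarray is [1, 19, 9] with sum 29. This subarray runs from index 7 to index 9.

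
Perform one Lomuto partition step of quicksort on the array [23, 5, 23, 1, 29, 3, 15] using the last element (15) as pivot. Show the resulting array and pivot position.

Lomuto partition with pivot = 15:

Initial array: [23, 5, 23, 1, 29, 3, 15]

arr[0]=23 > 15: no swap
arr[1]=5 <= 15: swap with position 0, array becomes [5, 23, 23, 1, 29, 3, 15]
arr[2]=23 > 15: no swap
arr[3]=1 <= 15: swap with position 1, array becomes [5, 1, 23, 23, 29, 3, 15]
arr[4]=29 > 15: no swap
arr[5]=3 <= 15: swap with position 2, array becomes [5, 1, 3, 23, 29, 23, 15]

Place pivot at position 3: [5, 1, 3, 15, 29, 23, 23]
Pivot position: 3

After partitioning with pivot 15, the array becomes [5, 1, 3, 15, 29, 23, 23]. The pivot is placed at index 3. All elements to the left of the pivot are <= 15, and all elements to the right are > 15.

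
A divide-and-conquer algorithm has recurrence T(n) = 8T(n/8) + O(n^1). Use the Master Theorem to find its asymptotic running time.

Master Theorem for T(n) = 8T(n/8) + O(n^1):

a = 8, b = 8, c = 1
log_b(a) = log_8(8) = 1.0000

Case 2: c = 1 = log_8(8) = 1.0000
T(n) = O(n^1 log n) = O(n log n)

For T(n) = 8T(n/8) + O(n^1): log_8(8) = 1.0000. This is Case 2 of the Master Theorem (c = log_b(a), equal work at all levels), giving O(n log n).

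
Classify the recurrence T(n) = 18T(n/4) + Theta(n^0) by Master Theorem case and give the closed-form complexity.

Master Theorem for T(n) = 18T(n/4) + O(n^0):

a = 18, b = 4, c = 0
log_b(a) = log_4(18) = 2.0850

Case 1: c = 0 < log_4(18) = 2.0850
T(n) = O(n^(log_4 18))

For T(n) = 18T(n/4) + O(n^0): log_4(18) = 2.0850. This is Case 1 of the Master Theorem (c < log_b(a), work dominated by leaves), giving O(n^(log_4 18)).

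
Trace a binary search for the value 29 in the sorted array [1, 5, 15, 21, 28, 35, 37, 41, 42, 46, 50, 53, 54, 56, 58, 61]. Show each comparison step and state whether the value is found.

Binary search for 29 in [1, 5, 15, 21, 28, 35, 37, 41, 42, 46, 50, 53, 54, 56, 58, 61]:

lo=0, hi=15, mid=7, arr[mid]=41 -> 41 > 29, search left half
lo=0, hi=6, mid=3, arr[mid]=21 -> 21 < 29, search right half
lo=4, hi=6, mid=5, arr[mid]=35 -> 35 > 29, search left half
lo=4, hi=4, mid=4, arr[mid]=28 -> 28 < 29, search right half
lo=5 > hi=4, target 29 not found

Binary search determines that 29 is not in the array after 4 comparisons. The search space was exhausted without finding the target.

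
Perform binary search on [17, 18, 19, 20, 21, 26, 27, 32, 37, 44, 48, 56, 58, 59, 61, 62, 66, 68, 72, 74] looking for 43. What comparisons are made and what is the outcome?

Binary search for 43 in [17, 18, 19, 20, 21, 26, 27, 32, 37, 44, 48, 56, 58, 59, 61, 62, 66, 68, 72, 74]:

lo=0, hi=19, mid=9, arr[mid]=44 -> 44 > 43, search left half
lo=0, hi=8, mid=4, arr[mid]=21 -> 21 < 43, search right half
lo=5, hi=8, mid=6, arr[mid]=27 -> 27 < 43, search right half
lo=7, hi=8, mid=7, arr[mid]=32 -> 32 < 43, search right half
lo=8, hi=8, mid=8, arr[mid]=37 -> 37 < 43, search right half
lo=9 > hi=8, target 43 not found

Binary search determines that 43 is not in the array after 5 comparisons. The search space was exhausted without finding the target.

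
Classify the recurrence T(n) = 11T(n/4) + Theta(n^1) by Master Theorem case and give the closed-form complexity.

Master Theorem for T(n) = 11T(n/4) + O(n^1):

a = 11, b = 4, c = 1
log_b(a) = log_4(11) = 1.7297

Case 1: c = 1 < log_4(11) = 1.7297
T(n) = O(n^(log_4 11))

For T(n) = 11T(n/4) + O(n^1): log_4(11) = 1.7297. This is Case 1 of the Master Theorem (c < log_b(a), work dominated by leaves), giving O(n^(log_4 11)).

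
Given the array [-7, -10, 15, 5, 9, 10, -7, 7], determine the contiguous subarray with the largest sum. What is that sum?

Using Kadane's algorithm on [-7, -10, 15, 5, 9, 10, -7, 7]:

Scanning through the array:
Position 1 (value -10): max_ending_here = -10, max_so_far = -7
Position 2 (value 15): max_ending_here = 15, max_so_far = 15
Position 3 (value 5): max_ending_here = 20, max_so_far = 20
Position 4 (value 9): max_ending_here = 29, max_so_far = 29
Position 5 (value 10): max_ending_here = 39, max_so_far = 39
Position 6 (value -7): max_ending_here = 32, max_so_far = 39
Position 7 (value 7): max_ending_here = 39, max_so_far = 39

Maximum subarray: [15, 5, 9, 10]
Maximum sum: 39

The maximum subarray is [15, 5, 9, 10] with sum 39. This subarray runs from index 2 to index 5.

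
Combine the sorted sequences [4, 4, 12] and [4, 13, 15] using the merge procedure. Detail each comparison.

Merging process:

Compare 4 vs 4: take 4 from left. Merged: [4]
Compare 4 vs 4: take 4 from left. Merged: [4, 4]
Compare 12 vs 4: take 4 from right. Merged: [4, 4, 4]
Compare 12 vs 13: take 12 from left. Merged: [4, 4, 4, 12]
Append remaining from right: [13, 15]. Merged: [4, 4, 4, 12, 13, 15]

Final merged array: [4, 4, 4, 12, 13, 15]
Total comparisons: 4

The merged array is [4, 4, 4, 12, 13, 15], requiring 4 comparisons. The merge step runs in O(n) time where n is the total number of elements.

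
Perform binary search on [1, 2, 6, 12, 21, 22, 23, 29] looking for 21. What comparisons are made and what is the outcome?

Binary search for 21 in [1, 2, 6, 12, 21, 22, 23, 29]:

lo=0, hi=7, mid=3, arr[mid]=12 -> 12 < 21, search right half
lo=4, hi=7, mid=5, arr[mid]=22 -> 22 > 21, search left half
lo=4, hi=4, mid=4, arr[mid]=21 -> Found target at index 4!

Binary search finds 21 at index 4 after 3 comparisons. The search repeatedly halves the search space by comparing with the middle element.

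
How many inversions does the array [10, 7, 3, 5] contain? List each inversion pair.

Finding inversions in [10, 7, 3, 5]:

(0, 1): arr[0]=10 > arr[1]=7
(0, 2): arr[0]=10 > arr[2]=3
(0, 3): arr[0]=10 > arr[3]=5
(1, 2): arr[1]=7 > arr[2]=3
(1, 3): arr[1]=7 > arr[3]=5

Total inversions: 5

The array has 5 inversion(s): (0,1), (0,2), (0,3), (1,2), (1,3). Each pair (i,j) satisfies i < j and arr[i] > arr[j].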